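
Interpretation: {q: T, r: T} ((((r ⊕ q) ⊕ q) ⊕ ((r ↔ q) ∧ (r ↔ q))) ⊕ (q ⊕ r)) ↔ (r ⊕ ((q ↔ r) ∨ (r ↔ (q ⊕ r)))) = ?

r ⊕ q = T ⊕ T = F
(r ⊕ q) ⊕ q = F ⊕ T = T
r ↔ q = T ↔ T = T
r ↔ q = T ↔ T = T
(r ↔ q) ∧ (r ↔ q) = T ∧ T = T
((r ⊕ q) ⊕ q) ⊕ ((r ↔ q) ∧ (r ↔ q)) = T ⊕ T = F
q ⊕ r = T ⊕ T = F
(((r ⊕ q) ⊕ q) ⊕ ((r ↔ q) ∧ (r ↔ q))) ⊕ (q ⊕ r) = F ⊕ F = F
q ↔ r = T ↔ T = T
q ⊕ r = T ⊕ T = F
r ↔ (q ⊕ r) = T ↔ F = F
(q ↔ r) ∨ (r ↔ (q ⊕ r)) = T ∨ F = T
r ⊕ ((q ↔ r) ∨ (r ↔ (q ⊕ r))) = T ⊕ T = F
((((r ⊕ q) ⊕ q) ⊕ ((r ↔ q) ∧ (r ↔ q))) ⊕ (q ⊕ r)) ↔ (r ⊕ ((q ↔ r) ∨ (r ↔ (q ⊕ r)))) = F ↔ F = T

T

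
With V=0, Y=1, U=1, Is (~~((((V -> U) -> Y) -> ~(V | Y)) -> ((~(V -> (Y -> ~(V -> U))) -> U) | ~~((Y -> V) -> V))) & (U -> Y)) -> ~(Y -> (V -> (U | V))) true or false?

0

V -> U = 0 -> 1 = 1
(V -> U) -> Y = 1 -> 1 = 1
V | Y = 0 | 1 = 1
~(V | Y) = ~1 = 0
((V -> U) -> Y) -> ~(V | Y) = 1 -> 0 = 0
V -> U = 0 -> 1 = 1
~(V -> U) = ~1 = 0
Y -> ~(V -> U) = 1 -> 0 = 0
V -> (Y -> ~(V -> U)) = 0 -> 0 = 1
~(V -> (Y -> ~(V -> U))) = ~1 = 0
~(V -> (Y -> ~(V -> U))) -> U = 0 -> 1 = 1
Y -> V = 1 -> 0 = 0
(Y -> V) -> V = 0 -> 0 = 1
~((Y -> V) -> V) = ~1 = 0
~~((Y -> V) -> V) = ~0 = 1
(~(V -> (Y -> ~(V -> U))) -> U) | ~~((Y -> V) -> V) = 1 | 1 = 1
(((V -> U) -> Y) -> ~(V | Y)) -> ((~(V -> (Y -> ~(V -> U))) -> U) | ~~((Y -> V) -> V)) = 0 -> 1 = 1
~((((V -> U) -> Y) -> ~(V | Y)) -> ((~(V -> (Y -> ~(V -> U))) -> U) | ~~((Y -> V) -> V))) = ~1 = 0
~~((((V -> U) -> Y) -> ~(V | Y)) -> ((~(V -> (Y -> ~(V -> U))) -> U) | ~~((Y -> V) -> V))) = ~0 = 1
U -> Y = 1 -> 1 = 1
~~((((V -> U) -> Y) -> ~(V | Y)) -> ((~(V -> (Y -> ~(V -> U))) -> U) | ~~((Y -> V) -> V))) & (U -> Y) = 1 & 1 = 1
U | V = 1 | 0 = 1
V -> (U | V) = 0 -> 1 = 1
Y -> (V -> (U | V)) = 1 -> 1 = 1
~(Y -> (V -> (U | V))) = ~1 = 0
(~~((((V -> U) -> Y) -> ~(V | Y)) -> ((~(V -> (Y -> ~(V -> U))) -> U) | ~~((Y -> V) -> V))) & (U -> Y)) -> ~(Y -> (V -> (U | V))) = 1 -> 0 = 0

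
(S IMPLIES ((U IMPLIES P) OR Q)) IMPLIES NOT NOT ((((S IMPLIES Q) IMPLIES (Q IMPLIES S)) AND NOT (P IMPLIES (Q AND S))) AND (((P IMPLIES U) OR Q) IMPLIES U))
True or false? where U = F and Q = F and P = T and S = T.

T

U IMPLIES P = F IMPLIES T = T
(U IMPLIES P) OR Q = T OR F = T
S IMPLIES ((U IMPLIES P) OR Q) = T IMPLIES T = T
S IMPLIES Q = T IMPLIES F = F
Q IMPLIES S = F IMPLIES T = T
(S IMPLIES Q) IMPLIES (Q IMPLIES S) = F IMPLIES T = T
Q AND S = F AND T = F
P IMPLIES (Q AND S) = T IMPLIES F = F
NOT (P IMPLIES (Q AND S)) = NOT F = T
((S IMPLIES Q) IMPLIES (Q IMPLIES S)) AND NOT (P IMPLIES (Q AND S)) = T AND T = T
P IMPLIES U = T IMPLIES F = F
(P IMPLIES U) OR Q = F OR F = F
((P IMPLIES U) OR Q) IMPLIES U = F IMPLIES F = T
(((S IMPLIES Q) IMPLIES (Q IMPLIES S)) AND NOT (P IMPLIES (Q AND S))) AND (((P IMPLIES U) OR Q) IMPLIES U) = T AND T = T
NOT ((((S IMPLIES Q) IMPLIES (Q IMPLIES S)) AND NOT (P IMPLIES (Q AND S))) AND (((P IMPLIES U) OR Q) IMPLIES U)) = NOT T = F
NOT NOT ((((S IMPLIES Q) IMPLIES (Q IMPLIES S)) AND NOT (P IMPLIES (Q AND S))) AND (((P IMPLIES U) OR Q) IMPLIES U)) = NOT F = T
(S IMPLIES ((U IMPLIES P) OR Q)) IMPLIES NOT NOT ((((S IMPLIES Q) IMPLIES (Q IMPLIES S)) AND NOT (P IMPLIES (Q AND S))) AND (((P IMPLIES U) OR Q) IMPLIES U)) = T IMPLIES T = T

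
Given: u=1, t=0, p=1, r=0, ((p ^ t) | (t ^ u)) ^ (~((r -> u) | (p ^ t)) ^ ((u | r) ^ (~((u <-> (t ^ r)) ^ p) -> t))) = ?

1

p ^ t = 1 ^ 0 = 1
t ^ u = 0 ^ 1 = 1
(p ^ t) | (t ^ u) = 1 | 1 = 1
r -> u = 0 -> 1 = 1
p ^ t = 1 ^ 0 = 1
(r -> u) | (p ^ t) = 1 | 1 = 1
~((r -> u) | (p ^ t)) = ~1 = 0
u | r = 1 | 0 = 1
t ^ r = 0 ^ 0 = 0
u <-> (t ^ r) = 1 <-> 0 = 0
(u <-> (t ^ r)) ^ p = 0 ^ 1 = 1
~((u <-> (t ^ r)) ^ p) = ~1 = 0
~((u <-> (t ^ r)) ^ p) -> t = 0 -> 0 = 1
(u | r) ^ (~((u <-> (t ^ r)) ^ p) -> t) = 1 ^ 1 = 0
~((r -> u) | (p ^ t)) ^ ((u | r) ^ (~((u <-> (t ^ r)) ^ p) -> t)) = 0 ^ 0 = 0
((p ^ t) | (t ^ u)) ^ (~((r -> u) | (p ^ t)) ^ ((u | r) ^ (~((u <-> (t ^ r)) ^ p) -> t))) = 1 ^ 0 = 1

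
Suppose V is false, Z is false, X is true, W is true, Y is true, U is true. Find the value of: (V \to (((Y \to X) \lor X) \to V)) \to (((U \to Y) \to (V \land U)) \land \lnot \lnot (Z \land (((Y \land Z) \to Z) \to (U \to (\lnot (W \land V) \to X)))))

Substituting V=F, Z=F, X=T, W=T, Y=T, U=T:
Y \to X = T \to T = T
(Y \to X) \lor X = T \lor T = T
((Y \to X) \lor X) \to V = T \to F = F
V \to (((Y \to X) \lor X) \to V) = F \to F = T
U \to Y = T \to T = T
V \land U = F \land T = F
(U \to Y) \to (V \land U) = T \to F = F
Y \land Z = T \land F = F
(Y \land Z) \to Z = F \to F = T
W \land V = T \land F = F
\lnot (W \land V) = \lnot F = T
\lnot (W \land V) \to X = T \to T = T
U \to (\lnot (W \land V) \to X) = T \to T = T
((Y \land Z) \to Z) \to (U \to (\lnot (W \land V) \to X)) = T \to T = T
Z \land (((Y \land Z) \to Z) \to (U \to (\lnot (W \land V) \to X))) = F \land T = F
\lnot (Z \land (((Y \land Z) \to Z) \to (U \to (\lnot (W \land V) \to X)))) = \lnot F = T
\lnot \lnot (Z \land (((Y \land Z) \to Z) \to (U \to (\lnot (W \land V) \to X)))) = \lnot T = F
((U \to Y) \to (V \land U)) \land \lnot \lnot (Z \land (((Y \land Z) \to Z) \to (U \to (\lnot (W \land V) \to X)))) = F \land F = F
(V \to (((Y \to X) \lor X) \to V)) \to (((U \to Y) \to (V \land U)) \land \lnot \lnot (Z \land (((Y \land Z) \to Z) \to (U \to (\lnot (W \land V) \to X))))) = T \to F = F

F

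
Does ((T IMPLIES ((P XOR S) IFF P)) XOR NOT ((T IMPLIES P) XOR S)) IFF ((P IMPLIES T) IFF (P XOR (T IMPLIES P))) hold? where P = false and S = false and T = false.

P XOR S = false XOR false = false
(P XOR S) IFF P = false IFF false = true
T IMPLIES ((P XOR S) IFF P) = false IMPLIES true = true
T IMPLIES P = false IMPLIES false = true
(T IMPLIES P) XOR S = true XOR false = true
NOT ((T IMPLIES P) XOR S) = NOT true = false
(T IMPLIES ((P XOR S) IFF P)) XOR NOT ((T IMPLIES P) XOR S) = true XOR false = true
P IMPLIES T = false IMPLIES false = true
T IMPLIES P = false IMPLIES false = true
P XOR (T IMPLIES P) = false XOR true = true
(P IMPLIES T) IFF (P XOR (T IMPLIES P)) = true IFF true = true
((T IMPLIES ((P XOR S) IFF P)) XOR NOT ((T IMPLIES P) XOR S)) IFF ((P IMPLIES T) IFF (P XOR (T IMPLIES P))) = true IFF true = true

true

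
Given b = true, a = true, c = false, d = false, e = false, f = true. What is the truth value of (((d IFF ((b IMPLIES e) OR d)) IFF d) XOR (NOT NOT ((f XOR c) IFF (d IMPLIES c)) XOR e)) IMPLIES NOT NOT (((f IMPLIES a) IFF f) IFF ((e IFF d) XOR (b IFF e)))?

true

b IMPLIES e = true IMPLIES false = false
(b IMPLIES e) OR d = false OR false = false
d IFF ((b IMPLIES e) OR d) = false IFF false = true
(d IFF ((b IMPLIES e) OR d)) IFF d = true IFF false = false
f XOR c = true XOR false = true
d IMPLIES c = false IMPLIES false = true
(f XOR c) IFF (d IMPLIES c) = true IFF true = true
NOT ((f XOR c) IFF (d IMPLIES c)) = NOT true = false
NOT NOT ((f XOR c) IFF (d IMPLIES c)) = NOT false = true
NOT NOT ((f XOR c) IFF (d IMPLIES c)) XOR e = true XOR false = true
((d IFF ((b IMPLIES e) OR d)) IFF d) XOR (NOT NOT ((f XOR c) IFF (d IMPLIES c)) XOR e) = false XOR true = true
f IMPLIES a = true IMPLIES true = true
(f IMPLIES a) IFF f = true IFF true = true
e IFF d = false IFF false = true
b IFF e = true IFF false = false
(e IFF d) XOR (b IFF e) = true XOR false = true
((f IMPLIES a) IFF f) IFF ((e IFF d) XOR (b IFF e)) = true IFF true = true
NOT (((f IMPLIES a) IFF f) IFF ((e IFF d) XOR (b IFF e))) = NOT true = false
NOT NOT (((f IMPLIES a) IFF f) IFF ((e IFF d) XOR (b IFF e))) = NOT false = true
(((d IFF ((b IMPLIES e) OR d)) IFF d) XOR (NOT NOT ((f XOR c) IFF (d IMPLIES c)) XOR e)) IMPLIES NOT NOT (((f IMPLIES a) IFF f) IFF ((e IFF d) XOR (b IFF e))) = true IMPLIES true = true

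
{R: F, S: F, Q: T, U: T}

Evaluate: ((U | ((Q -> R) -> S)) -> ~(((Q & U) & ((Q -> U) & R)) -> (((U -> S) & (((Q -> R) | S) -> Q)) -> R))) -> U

Q -> R = T -> F = F
(Q -> R) -> S = F -> F = T
U | ((Q -> R) -> S) = T | T = T
Q & U = T & T = T
Q -> U = T -> T = T
(Q -> U) & R = T & F = F
(Q & U) & ((Q -> U) & R) = T & F = F
U -> S = T -> F = F
Q -> R = T -> F = F
(Q -> R) | S = F | F = F
((Q -> R) | S) -> Q = F -> T = T
(U -> S) & (((Q -> R) | S) -> Q) = F & T = F
((U -> S) & (((Q -> R) | S) -> Q)) -> R = F -> F = T
((Q & U) & ((Q -> U) & R)) -> (((U -> S) & (((Q -> R) | S) -> Q)) -> R) = F -> T = T
~(((Q & U) & ((Q -> U) & R)) -> (((U -> S) & (((Q -> R) | S) -> Q)) -> R)) = ~T = F
(U | ((Q -> R) -> S)) -> ~(((Q & U) & ((Q -> U) & R)) -> (((U -> S) & (((Q -> R) | S) -> Q)) -> R)) = T -> F = F
((U | ((Q -> R) -> S)) -> ~(((Q & U) & ((Q -> U) & R)) -> (((U -> S) & (((Q -> R) | S) -> Q)) -> R))) -> U = F -> T = T

T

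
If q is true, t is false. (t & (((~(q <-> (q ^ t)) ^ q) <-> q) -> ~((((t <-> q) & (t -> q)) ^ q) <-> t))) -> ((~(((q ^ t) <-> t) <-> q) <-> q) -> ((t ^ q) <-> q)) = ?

q ^ t = T ^ F = T
q <-> (q ^ t) = T <-> T = T
~(q <-> (q ^ t)) = ~T = F
~(q <-> (q ^ t)) ^ q = F ^ T = T
(~(q <-> (q ^ t)) ^ q) <-> q = T <-> T = T
t <-> q = F <-> T = F
t -> q = F -> T = T
(t <-> q) & (t -> q) = F & T = F
((t <-> q) & (t -> q)) ^ q = F ^ T = T
(((t <-> q) & (t -> q)) ^ q) <-> t = T <-> F = F
~((((t <-> q) & (t -> q)) ^ q) <-> t) = ~F = T
((~(q <-> (q ^ t)) ^ q) <-> q) -> ~((((t <-> q) & (t -> q)) ^ q) <-> t) = T -> T = T
t & (((~(q <-> (q ^ t)) ^ q) <-> q) -> ~((((t <-> q) & (t -> q)) ^ q) <-> t)) = F & T = F
q ^ t = T ^ F = T
(q ^ t) <-> t = T <-> F = F
((q ^ t) <-> t) <-> q = F <-> T = F
~(((q ^ t) <-> t) <-> q) = ~F = T
~(((q ^ t) <-> t) <-> q) <-> q = T <-> T = T
t ^ q = F ^ T = T
(t ^ q) <-> q = T <-> T = T
(~(((q ^ t) <-> t) <-> q) <-> q) -> ((t ^ q) <-> q) = T -> T = T
(t & (((~(q <-> (q ^ t)) ^ q) <-> q) -> ~((((t <-> q) & (t -> q)) ^ q) <-> t))) -> ((~(((q ^ t) <-> t) <-> q) <-> q) -> ((t ^ q) <-> q)) = F -> T = T

T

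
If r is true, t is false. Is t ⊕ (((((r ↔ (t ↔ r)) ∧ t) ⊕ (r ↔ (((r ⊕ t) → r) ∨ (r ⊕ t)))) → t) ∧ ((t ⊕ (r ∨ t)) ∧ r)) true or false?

F

t ↔ r = F ↔ T = F
r ↔ (t ↔ r) = T ↔ F = F
(r ↔ (t ↔ r)) ∧ t = F ∧ F = F
r ⊕ t = T ⊕ F = T
(r ⊕ t) → r = T → T = T
r ⊕ t = T ⊕ F = T
((r ⊕ t) → r) ∨ (r ⊕ t) = T ∨ T = T
r ↔ (((r ⊕ t) → r) ∨ (r ⊕ t)) = T ↔ T = T
((r ↔ (t ↔ r)) ∧ t) ⊕ (r ↔ (((r ⊕ t) → r) ∨ (r ⊕ t))) = F ⊕ T = T
(((r ↔ (t ↔ r)) ∧ t) ⊕ (r ↔ (((r ⊕ t) → r) ∨ (r ⊕ t)))) → t = T → F = F
r ∨ t = T ∨ F = T
t ⊕ (r ∨ t) = F ⊕ T = T
(t ⊕ (r ∨ t)) ∧ r = T ∧ T = T
((((r ↔ (t ↔ r)) ∧ t) ⊕ (r ↔ (((r ⊕ t) → r) ∨ (r ⊕ t)))) → t) ∧ ((t ⊕ (r ∨ t)) ∧ r) = F ∧ T = F
t ⊕ (((((r ↔ (t ↔ r)) ∧ t) ⊕ (r ↔ (((r ⊕ t) → r) ∨ (r ⊕ t)))) → t) ∧ ((t ⊕ (r ∨ t)) ∧ r)) = F ⊕ F = F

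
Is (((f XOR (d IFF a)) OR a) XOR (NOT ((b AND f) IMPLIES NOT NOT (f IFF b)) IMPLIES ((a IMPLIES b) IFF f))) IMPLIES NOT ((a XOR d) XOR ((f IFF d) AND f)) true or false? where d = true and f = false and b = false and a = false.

false

d IFF a = true IFF false = false
f XOR (d IFF a) = false XOR false = false
(f XOR (d IFF a)) OR a = false OR false = false
b AND f = false AND false = false
f IFF b = false IFF false = true
NOT (f IFF b) = NOT true = false
NOT NOT (f IFF b) = NOT false = true
(b AND f) IMPLIES NOT NOT (f IFF b) = false IMPLIES true = true
NOT ((b AND f) IMPLIES NOT NOT (f IFF b)) = NOT true = false
a IMPLIES b = false IMPLIES false = true
(a IMPLIES b) IFF f = true IFF false = false
NOT ((b AND f) IMPLIES NOT NOT (f IFF b)) IMPLIES ((a IMPLIES b) IFF f) = false IMPLIES false = true
((f XOR (d IFF a)) OR a) XOR (NOT ((b AND f) IMPLIES NOT NOT (f IFF b)) IMPLIES ((a IMPLIES b) IFF f)) = false XOR true = true
a XOR d = false XOR true = true
f IFF d = false IFF true = false
(f IFF d) AND f = false AND false = false
(a XOR d) XOR ((f IFF d) AND f) = true XOR false = true
NOT ((a XOR d) XOR ((f IFF d) AND f)) = NOT true = false
(((f XOR (d IFF a)) OR a) XOR (NOT ((b AND f) IMPLIES NOT NOT (f IFF b)) IMPLIES ((a IMPLIES b) IFF f))) IMPLIES NOT ((a XOR d) XOR ((f IFF d) AND f)) = true IMPLIES false = false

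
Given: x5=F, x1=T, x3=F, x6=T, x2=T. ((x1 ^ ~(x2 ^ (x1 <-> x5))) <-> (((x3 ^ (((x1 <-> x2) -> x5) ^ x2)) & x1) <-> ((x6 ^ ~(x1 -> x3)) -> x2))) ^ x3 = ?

T

Substituting x5=F, x1=T, x3=F, x6=T, x2=T:
x1 <-> x5 = T <-> F = F
x2 ^ (x1 <-> x5) = T ^ F = T
~(x2 ^ (x1 <-> x5)) = ~T = F
x1 ^ ~(x2 ^ (x1 <-> x5)) = T ^ F = T
x1 <-> x2 = T <-> T = T
(x1 <-> x2) -> x5 = T -> F = F
((x1 <-> x2) -> x5) ^ x2 = F ^ T = T
x3 ^ (((x1 <-> x2) -> x5) ^ x2) = F ^ T = T
(x3 ^ (((x1 <-> x2) -> x5) ^ x2)) & x1 = T & T = T
x1 -> x3 = T -> F = F
~(x1 -> x3) = ~F = T
x6 ^ ~(x1 -> x3) = T ^ T = F
(x6 ^ ~(x1 -> x3)) -> x2 = F -> T = T
((x3 ^ (((x1 <-> x2) -> x5) ^ x2)) & x1) <-> ((x6 ^ ~(x1 -> x3)) -> x2) = T <-> T = T
(x1 ^ ~(x2 ^ (x1 <-> x5))) <-> (((x3 ^ (((x1 <-> x2) -> x5) ^ x2)) & x1) <-> ((x6 ^ ~(x1 -> x3)) -> x2)) = T <-> T = T
((x1 ^ ~(x2 ^ (x1 <-> x5))) <-> (((x3 ^ (((x1 <-> x2) -> x5) ^ x2)) & x1) <-> ((x6 ^ ~(x1 -> x3)) -> x2))) ^ x3 = T ^ F = T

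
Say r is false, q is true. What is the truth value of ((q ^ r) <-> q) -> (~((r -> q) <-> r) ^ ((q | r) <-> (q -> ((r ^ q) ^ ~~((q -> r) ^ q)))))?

Substituting r=False, q=True:
q ^ r = True ^ False = True
(q ^ r) <-> q = True <-> True = True
r -> q = False -> True = True
(r -> q) <-> r = True <-> False = False
~((r -> q) <-> r) = ~False = True
q | r = True | False = True
r ^ q = False ^ True = True
q -> r = True -> False = False
(q -> r) ^ q = False ^ True = True
~((q -> r) ^ q) = ~True = False
~~((q -> r) ^ q) = ~False = True
(r ^ q) ^ ~~((q -> r) ^ q) = True ^ True = False
q -> ((r ^ q) ^ ~~((q -> r) ^ q)) = True -> False = False
(q | r) <-> (q -> ((r ^ q) ^ ~~((q -> r) ^ q))) = True <-> False = False
~((r -> q) <-> r) ^ ((q | r) <-> (q -> ((r ^ q) ^ ~~((q -> r) ^ q)))) = True ^ False = True
((q ^ r) <-> q) -> (~((r -> q) <-> r) ^ ((q | r) <-> (q -> ((r ^ q) ^ ~~((q -> r) ^ q))))) = True -> True = True

True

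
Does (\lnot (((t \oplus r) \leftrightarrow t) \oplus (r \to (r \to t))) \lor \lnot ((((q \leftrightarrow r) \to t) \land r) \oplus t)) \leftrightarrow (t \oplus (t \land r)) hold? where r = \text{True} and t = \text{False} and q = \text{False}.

Substituting r=\text{True}, t=\text{False}, q=\text{False}:
t \oplus r = \text{False} \oplus \text{True} = \text{True}
(t \oplus r) \leftrightarrow t = \text{True} \leftrightarrow \text{False} = \text{False}
r \to t = \text{True} \to \text{False} = \text{False}
r \to (r \to t) = \text{True} \to \text{False} = \text{False}
((t \oplus r) \leftrightarrow t) \oplus (r \to (r \to t)) = \text{False} \oplus \text{False} = \text{False}
\lnot (((t \oplus r) \leftrightarrow t) \oplus (r \to (r \to t))) = \lnot \text{False} = \text{True}
q \leftrightarrow r = \text{False} \leftrightarrow \text{True} = \text{False}
(q \leftrightarrow r) \to t = \text{False} \to \text{False} = \text{True}
((q \leftrightarrow r) \to t) \land r = \text{True} \land \text{True} = \text{True}
(((q \leftrightarrow r) \to t) \land r) \oplus t = \text{True} \oplus \text{False} = \text{True}
\lnot ((((q \leftrightarrow r) \to t) \land r) \oplus t) = \lnot \text{True} = \text{False}
\lnot (((t \oplus r) \leftrightarrow t) \oplus (r \to (r \to t))) \lor \lnot ((((q \leftrightarrow r) \to t) \land r) \oplus t) = \text{True} \lor \text{False} = \text{True}
t \land r = \text{False} \land \text{True} = \text{False}
t \oplus (t \land r) = \text{False} \oplus \text{False} = \text{False}
(\lnot (((t \oplus r) \leftrightarrow t) \oplus (r \to (r \to t))) \lor \lnot ((((q \leftrightarrow r) \to t) \land r) \oplus t)) \leftrightarrow (t \oplus (t \land r)) = \text{True} \leftrightarrow \text{False} = \text{False}

\text{False}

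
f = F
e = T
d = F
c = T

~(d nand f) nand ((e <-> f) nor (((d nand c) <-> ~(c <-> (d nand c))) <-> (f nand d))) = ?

T

d nand f = F nand F = T
~(d nand f) = ~T = F
e <-> f = T <-> F = F
d nand c = F nand T = T
d nand c = F nand T = T
c <-> (d nand c) = T <-> T = T
~(c <-> (d nand c)) = ~T = F
(d nand c) <-> ~(c <-> (d nand c)) = T <-> F = F
f nand d = F nand F = T
((d nand c) <-> ~(c <-> (d nand c))) <-> (f nand d) = F <-> T = F
(e <-> f) nor (((d nand c) <-> ~(c <-> (d nand c))) <-> (f nand d)) = F nor F = T
~(d nand f) nand ((e <-> f) nor (((d nand c) <-> ~(c <-> (d nand c))) <-> (f nand d))) = F nand T = T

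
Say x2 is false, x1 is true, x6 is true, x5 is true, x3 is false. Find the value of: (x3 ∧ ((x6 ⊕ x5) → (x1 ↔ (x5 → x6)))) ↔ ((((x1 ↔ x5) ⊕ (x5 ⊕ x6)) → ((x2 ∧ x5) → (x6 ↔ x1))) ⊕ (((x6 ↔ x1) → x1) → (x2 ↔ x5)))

F

x6 ⊕ x5 = T ⊕ T = F
x5 → x6 = T → T = T
x1 ↔ (x5 → x6) = T ↔ T = T
(x6 ⊕ x5) → (x1 ↔ (x5 → x6)) = F → T = T
x3 ∧ ((x6 ⊕ x5) → (x1 ↔ (x5 → x6))) = F ∧ T = F
x1 ↔ x5 = T ↔ T = T
x5 ⊕ x6 = T ⊕ T = F
(x1 ↔ x5) ⊕ (x5 ⊕ x6) = T ⊕ F = T
x2 ∧ x5 = F ∧ T = F
x6 ↔ x1 = T ↔ T = T
(x2 ∧ x5) → (x6 ↔ x1) = F → T = T
((x1 ↔ x5) ⊕ (x5 ⊕ x6)) → ((x2 ∧ x5) → (x6 ↔ x1)) = T → T = T
x6 ↔ x1 = T ↔ T = T
(x6 ↔ x1) → x1 = T → T = T
x2 ↔ x5 = F ↔ T = F
((x6 ↔ x1) → x1) → (x2 ↔ x5) = T → F = F
(((x1 ↔ x5) ⊕ (x5 ⊕ x6)) → ((x2 ∧ x5) → (x6 ↔ x1))) ⊕ (((x6 ↔ x1) → x1) → (x2 ↔ x5)) = T ⊕ F = T
(x3 ∧ ((x6 ⊕ x5) → (x1 ↔ (x5 → x6)))) ↔ ((((x1 ↔ x5) ⊕ (x5 ⊕ x6)) → ((x2 ∧ x5) → (x6 ↔ x1))) ⊕ (((x6 ↔ x1) → x1) → (x2 ↔ x5))) = F ↔ T = F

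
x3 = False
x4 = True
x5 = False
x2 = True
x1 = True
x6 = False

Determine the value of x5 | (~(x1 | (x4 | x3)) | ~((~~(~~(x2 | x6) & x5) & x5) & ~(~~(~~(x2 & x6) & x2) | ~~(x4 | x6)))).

Substituting x3=False, x4=True, x5=False, x2=True, x1=True, x6=False:
x4 | x3 = True | False = True
x1 | (x4 | x3) = True | True = True
~(x1 | (x4 | x3)) = ~True = False
x2 | x6 = True | False = True
~(x2 | x6) = ~True = False
~~(x2 | x6) = ~False = True
~~(x2 | x6) & x5 = True & False = False
~(~~(x2 | x6) & x5) = ~False = True
~~(~~(x2 | x6) & x5) = ~True = False
~~(~~(x2 | x6) & x5) & x5 = False & False = False
x2 & x6 = True & False = False
~(x2 & x6) = ~False = True
~~(x2 & x6) = ~True = False
~~(x2 & x6) & x2 = False & True = False
~(~~(x2 & x6) & x2) = ~False = True
~~(~~(x2 & x6) & x2) = ~True = False
x4 | x6 = True | False = True
~(x4 | x6) = ~True = False
~~(x4 | x6) = ~False = True
~~(~~(x2 & x6) & x2) | ~~(x4 | x6) = False | True = True
~(~~(~~(x2 & x6) & x2) | ~~(x4 | x6)) = ~True = False
(~~(~~(x2 | x6) & x5) & x5) & ~(~~(~~(x2 & x6) & x2) | ~~(x4 | x6)) = False & False = False
~((~~(~~(x2 | x6) & x5) & x5) & ~(~~(~~(x2 & x6) & x2) | ~~(x4 | x6))) = ~False = True
~(x1 | (x4 | x3)) | ~((~~(~~(x2 | x6) & x5) & x5) & ~(~~(~~(x2 & x6) & x2) | ~~(x4 | x6))) = False | True = True
x5 | (~(x1 | (x4 | x3)) | ~((~~(~~(x2 | x6) & x5) & x5) & ~(~~(~~(x2 & x6) & x2) | ~~(x4 | x6)))) = False | True = True

True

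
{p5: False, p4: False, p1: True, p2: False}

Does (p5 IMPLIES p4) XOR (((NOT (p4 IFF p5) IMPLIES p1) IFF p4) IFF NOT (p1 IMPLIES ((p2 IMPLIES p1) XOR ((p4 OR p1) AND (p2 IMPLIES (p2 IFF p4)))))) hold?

True

p5 IMPLIES p4 = False IMPLIES False = True
p4 IFF p5 = False IFF False = True
NOT (p4 IFF p5) = NOT True = False
NOT (p4 IFF p5) IMPLIES p1 = False IMPLIES True = True
(NOT (p4 IFF p5) IMPLIES p1) IFF p4 = True IFF False = False
p2 IMPLIES p1 = False IMPLIES True = True
p4 OR p1 = False OR True = True
p2 IFF p4 = False IFF False = True
p2 IMPLIES (p2 IFF p4) = False IMPLIES True = True
(p4 OR p1) AND (p2 IMPLIES (p2 IFF p4)) = True AND True = True
(p2 IMPLIES p1) XOR ((p4 OR p1) AND (p2 IMPLIES (p2 IFF p4))) = True XOR True = False
p1 IMPLIES ((p2 IMPLIES p1) XOR ((p4 OR p1) AND (p2 IMPLIES (p2 IFF p4)))) = True IMPLIES False = False
NOT (p1 IMPLIES ((p2 IMPLIES p1) XOR ((p4 OR p1) AND (p2 IMPLIES (p2 IFF p4))))) = NOT False = True
((NOT (p4 IFF p5) IMPLIES p1) IFF p4) IFF NOT (p1 IMPLIES ((p2 IMPLIES p1) XOR ((p4 OR p1) AND (p2 IMPLIES (p2 IFF p4))))) = False IFF True = False
(p5 IMPLIES p4) XOR (((NOT (p4 IFF p5) IMPLIES p1) IFF p4) IFF NOT (p1 IMPLIES ((p2 IMPLIES p1) XOR ((p4 OR p1) AND (p2 IMPLIES (p2 IFF p4)))))) = True XOR False = True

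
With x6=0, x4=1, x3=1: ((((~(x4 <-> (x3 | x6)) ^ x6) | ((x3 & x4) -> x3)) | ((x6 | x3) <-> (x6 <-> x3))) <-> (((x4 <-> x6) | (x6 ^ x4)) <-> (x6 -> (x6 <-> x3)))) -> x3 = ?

1

x3 | x6 = 1 | 0 = 1
x4 <-> (x3 | x6) = 1 <-> 1 = 1
~(x4 <-> (x3 | x6)) = ~1 = 0
~(x4 <-> (x3 | x6)) ^ x6 = 0 ^ 0 = 0
x3 & x4 = 1 & 1 = 1
(x3 & x4) -> x3 = 1 -> 1 = 1
(~(x4 <-> (x3 | x6)) ^ x6) | ((x3 & x4) -> x3) = 0 | 1 = 1
x6 | x3 = 0 | 1 = 1
x6 <-> x3 = 0 <-> 1 = 0
(x6 | x3) <-> (x6 <-> x3) = 1 <-> 0 = 0
((~(x4 <-> (x3 | x6)) ^ x6) | ((x3 & x4) -> x3)) | ((x6 | x3) <-> (x6 <-> x3)) = 1 | 0 = 1
x4 <-> x6 = 1 <-> 0 = 0
x6 ^ x4 = 0 ^ 1 = 1
(x4 <-> x6) | (x6 ^ x4) = 0 | 1 = 1
x6 <-> x3 = 0 <-> 1 = 0
x6 -> (x6 <-> x3) = 0 -> 0 = 1
((x4 <-> x6) | (x6 ^ x4)) <-> (x6 -> (x6 <-> x3)) = 1 <-> 1 = 1
(((~(x4 <-> (x3 | x6)) ^ x6) | ((x3 & x4) -> x3)) | ((x6 | x3) <-> (x6 <-> x3))) <-> (((x4 <-> x6) | (x6 ^ x4)) <-> (x6 -> (x6 <-> x3))) = 1 <-> 1 = 1
((((~(x4 <-> (x3 | x6)) ^ x6) | ((x3 & x4) -> x3)) | ((x6 | x3) <-> (x6 <-> x3))) <-> (((x4 <-> x6) | (x6 ^ x4)) <-> (x6 -> (x6 <-> x3)))) -> x3 = 1 -> 1 = 1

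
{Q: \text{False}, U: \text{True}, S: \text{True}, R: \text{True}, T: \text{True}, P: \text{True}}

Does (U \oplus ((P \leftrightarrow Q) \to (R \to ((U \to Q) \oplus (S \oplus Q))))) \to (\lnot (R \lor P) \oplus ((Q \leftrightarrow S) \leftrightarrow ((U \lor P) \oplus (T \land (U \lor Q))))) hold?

Substituting Q=\text{False}, U=\text{True}, S=\text{True}, R=\text{True}, T=\text{True}, P=\text{True}:
P \leftrightarrow Q = \text{True} \leftrightarrow \text{False} = \text{False}
U \to Q = \text{True} \to \text{False} = \text{False}
S \oplus Q = \text{True} \oplus \text{False} = \text{True}
(U \to Q) \oplus (S \oplus Q) = \text{False} \oplus \text{True} = \text{True}
R \to ((U \to Q) \oplus (S \oplus Q)) = \text{True} \to \text{True} = \text{True}
(P \leftrightarrow Q) \to (R \to ((U \to Q) \oplus (S \oplus Q))) = \text{False} \to \text{True} = \text{True}
U \oplus ((P \leftrightarrow Q) \to (R \to ((U \to Q) \oplus (S \oplus Q)))) = \text{True} \oplus \text{True} = \text{False}
R \lor P = \text{True} \lor \text{True} = \text{True}
\lnot (R \lor P) = \lnot \text{True} = \text{False}
Q \leftrightarrow S = \text{False} \leftrightarrow \text{True} = \text{False}
U \lor P = \text{True} \lor \text{True} = \text{True}
U \lor Q = \text{True} \lor \text{False} = \text{True}
T \land (U \lor Q) = \text{True} \land \text{True} = \text{True}
(U \lor P) \oplus (T \land (U \lor Q)) = \text{True} \oplus \text{True} = \text{False}
(Q \leftrightarrow S) \leftrightarrow ((U \lor P) \oplus (T \land (U \lor Q))) = \text{False} \leftrightarrow \text{False} = \text{True}
\lnot (R \lor P) \oplus ((Q \leftrightarrow S) \leftrightarrow ((U \lor P) \oplus (T \land (U \lor Q)))) = \text{False} \oplus \text{True} = \text{True}
(U \oplus ((P \leftrightarrow Q) \to (R \to ((U \to Q) \oplus (S \oplus Q))))) \to (\lnot (R \lor P) \oplus ((Q \leftrightarrow S) \leftrightarrow ((U \lor P) \oplus (T \land (U \lor Q))))) = \text{False} \to \text{True} = \text{True}

\text{True}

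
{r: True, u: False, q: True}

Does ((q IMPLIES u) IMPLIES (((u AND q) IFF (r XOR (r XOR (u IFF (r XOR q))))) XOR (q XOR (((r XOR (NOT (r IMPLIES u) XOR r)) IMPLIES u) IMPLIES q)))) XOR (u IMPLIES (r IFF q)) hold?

q IMPLIES u = True IMPLIES False = False
u AND q = False AND True = False
r XOR q = True XOR True = False
u IFF (r XOR q) = False IFF False = True
r XOR (u IFF (r XOR q)) = True XOR True = False
r XOR (r XOR (u IFF (r XOR q))) = True XOR False = True
(u AND q) IFF (r XOR (r XOR (u IFF (r XOR q)))) = False IFF True = False
r IMPLIES u = True IMPLIES False = False
NOT (r IMPLIES u) = NOT False = True
NOT (r IMPLIES u) XOR r = True XOR True = False
r XOR (NOT (r IMPLIES u) XOR r) = True XOR False = True
(r XOR (NOT (r IMPLIES u) XOR r)) IMPLIES u = True IMPLIES False = False
((r XOR (NOT (r IMPLIES u) XOR r)) IMPLIES u) IMPLIES q = False IMPLIES True = True
q XOR (((r XOR (NOT (r IMPLIES u) XOR r)) IMPLIES u) IMPLIES q) = True XOR True = False
((u AND q) IFF (r XOR (r XOR (u IFF (r XOR q))))) XOR (q XOR (((r XOR (NOT (r IMPLIES u) XOR r)) IMPLIES u) IMPLIES q)) = False XOR False = False
(q IMPLIES u) IMPLIES (((u AND q) IFF (r XOR (r XOR (u IFF (r XOR q))))) XOR (q XOR (((r XOR (NOT (r IMPLIES u) XOR r)) IMPLIES u) IMPLIES q))) = False IMPLIES False = True
r IFF q = True IFF True = True
u IMPLIES (r IFF q) = False IMPLIES True = True
((q IMPLIES u) IMPLIES (((u AND q) IFF (r XOR (r XOR (u IFF (r XOR q))))) XOR (q XOR (((r XOR (NOT (r IMPLIES u) XOR r)) IMPLIES u) IMPLIES q)))) XOR (u IMPLIES (r IFF q)) = True XOR True = False

False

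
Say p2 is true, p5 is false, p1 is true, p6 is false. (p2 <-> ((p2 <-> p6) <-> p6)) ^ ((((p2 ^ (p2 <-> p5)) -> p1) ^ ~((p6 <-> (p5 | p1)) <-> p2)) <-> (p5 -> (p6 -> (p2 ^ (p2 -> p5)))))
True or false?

T

p2 <-> p6 = T <-> F = F
(p2 <-> p6) <-> p6 = F <-> F = T
p2 <-> ((p2 <-> p6) <-> p6) = T <-> T = T
p2 <-> p5 = T <-> F = F
p2 ^ (p2 <-> p5) = T ^ F = T
(p2 ^ (p2 <-> p5)) -> p1 = T -> T = T
p5 | p1 = F | T = T
p6 <-> (p5 | p1) = F <-> T = F
(p6 <-> (p5 | p1)) <-> p2 = F <-> T = F
~((p6 <-> (p5 | p1)) <-> p2) = ~F = T
((p2 ^ (p2 <-> p5)) -> p1) ^ ~((p6 <-> (p5 | p1)) <-> p2) = T ^ T = F
p2 -> p5 = T -> F = F
p2 ^ (p2 -> p5) = T ^ F = T
p6 -> (p2 ^ (p2 -> p5)) = F -> T = T
p5 -> (p6 -> (p2 ^ (p2 -> p5))) = F -> T = T
(((p2 ^ (p2 <-> p5)) -> p1) ^ ~((p6 <-> (p5 | p1)) <-> p2)) <-> (p5 -> (p6 -> (p2 ^ (p2 -> p5)))) = F <-> T = F
(p2 <-> ((p2 <-> p6) <-> p6)) ^ ((((p2 ^ (p2 <-> p5)) -> p1) ^ ~((p6 <-> (p5 | p1)) <-> p2)) <-> (p5 -> (p6 -> (p2 ^ (p2 -> p5))))) = T ^ F = T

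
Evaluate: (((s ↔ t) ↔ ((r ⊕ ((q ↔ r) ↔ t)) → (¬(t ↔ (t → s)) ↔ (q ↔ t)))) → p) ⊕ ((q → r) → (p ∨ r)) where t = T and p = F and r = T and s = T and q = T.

T

s ↔ t = T ↔ T = T
q ↔ r = T ↔ T = T
(q ↔ r) ↔ t = T ↔ T = T
r ⊕ ((q ↔ r) ↔ t) = T ⊕ T = F
t → s = T → T = T
t ↔ (t → s) = T ↔ T = T
¬(t ↔ (t → s)) = ¬T = F
q ↔ t = T ↔ T = T
¬(t ↔ (t → s)) ↔ (q ↔ t) = F ↔ T = F
(r ⊕ ((q ↔ r) ↔ t)) → (¬(t ↔ (t → s)) ↔ (q ↔ t)) = F → F = T
(s ↔ t) ↔ ((r ⊕ ((q ↔ r) ↔ t)) → (¬(t ↔ (t → s)) ↔ (q ↔ t))) = T ↔ T = T
((s ↔ t) ↔ ((r ⊕ ((q ↔ r) ↔ t)) → (¬(t ↔ (t → s)) ↔ (q ↔ t)))) → p = T → F = F
q → r = T → T = T
p ∨ r = F ∨ T = T
(q → r) → (p ∨ r) = T → T = T
(((s ↔ t) ↔ ((r ⊕ ((q ↔ r) ↔ t)) → (¬(t ↔ (t → s)) ↔ (q ↔ t)))) → p) ⊕ ((q → r) → (p ∨ r)) = F ⊕ T = T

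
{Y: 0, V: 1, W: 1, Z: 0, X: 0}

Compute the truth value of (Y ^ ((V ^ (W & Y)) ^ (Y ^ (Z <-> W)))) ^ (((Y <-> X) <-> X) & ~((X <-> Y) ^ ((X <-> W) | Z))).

Substituting Y=0, V=1, W=1, Z=0, X=0:
W & Y = 1 & 0 = 0
V ^ (W & Y) = 1 ^ 0 = 1
Z <-> W = 0 <-> 1 = 0
Y ^ (Z <-> W) = 0 ^ 0 = 0
(V ^ (W & Y)) ^ (Y ^ (Z <-> W)) = 1 ^ 0 = 1
Y ^ ((V ^ (W & Y)) ^ (Y ^ (Z <-> W))) = 0 ^ 1 = 1
Y <-> X = 0 <-> 0 = 1
(Y <-> X) <-> X = 1 <-> 0 = 0
X <-> Y = 0 <-> 0 = 1
X <-> W = 0 <-> 1 = 0
(X <-> W) | Z = 0 | 0 = 0
(X <-> Y) ^ ((X <-> W) | Z) = 1 ^ 0 = 1
~((X <-> Y) ^ ((X <-> W) | Z)) = ~1 = 0
((Y <-> X) <-> X) & ~((X <-> Y) ^ ((X <-> W) | Z)) = 0 & 0 = 0
(Y ^ ((V ^ (W & Y)) ^ (Y ^ (Z <-> W)))) ^ (((Y <-> X) <-> X) & ~((X <-> Y) ^ ((X <-> W) | Z))) = 1 ^ 0 = 1

1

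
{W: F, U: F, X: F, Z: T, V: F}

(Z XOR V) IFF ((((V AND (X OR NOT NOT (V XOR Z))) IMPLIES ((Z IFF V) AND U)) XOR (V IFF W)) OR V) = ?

F

Z XOR V = T XOR F = T
V XOR Z = F XOR T = T
NOT (V XOR Z) = NOT T = F
NOT NOT (V XOR Z) = NOT F = T
X OR NOT NOT (V XOR Z) = F OR T = T
V AND (X OR NOT NOT (V XOR Z)) = F AND T = F
Z IFF V = T IFF F = F
(Z IFF V) AND U = F AND F = F
(V AND (X OR NOT NOT (V XOR Z))) IMPLIES ((Z IFF V) AND U) = F IMPLIES F = T
V IFF W = F IFF F = T
((V AND (X OR NOT NOT (V XOR Z))) IMPLIES ((Z IFF V) AND U)) XOR (V IFF W) = T XOR T = F
(((V AND (X OR NOT NOT (V XOR Z))) IMPLIES ((Z IFF V) AND U)) XOR (V IFF W)) OR V = F OR F = F
(Z XOR V) IFF ((((V AND (X OR NOT NOT (V XOR Z))) IMPLIES ((Z IFF V) AND U)) XOR (V IFF W)) OR V) = T IFF F = F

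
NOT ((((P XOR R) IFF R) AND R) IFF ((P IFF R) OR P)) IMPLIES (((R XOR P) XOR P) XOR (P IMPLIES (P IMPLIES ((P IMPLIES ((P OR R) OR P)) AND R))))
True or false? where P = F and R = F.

T

Substituting P=F, R=F:
P XOR R = F XOR F = F
(P XOR R) IFF R = F IFF F = T
((P XOR R) IFF R) AND R = T AND F = F
P IFF R = F IFF F = T
(P IFF R) OR P = T OR F = T
(((P XOR R) IFF R) AND R) IFF ((P IFF R) OR P) = F IFF T = F
NOT ((((P XOR R) IFF R) AND R) IFF ((P IFF R) OR P)) = NOT F = T
R XOR P = F XOR F = F
(R XOR P) XOR P = F XOR F = F
P OR R = F OR F = F
(P OR R) OR P = F OR F = F
P IMPLIES ((P OR R) OR P) = F IMPLIES F = T
(P IMPLIES ((P OR R) OR P)) AND R = T AND F = F
P IMPLIES ((P IMPLIES ((P OR R) OR P)) AND R) = F IMPLIES F = T
P IMPLIES (P IMPLIES ((P IMPLIES ((P OR R) OR P)) AND R)) = F IMPLIES T = T
((R XOR P) XOR P) XOR (P IMPLIES (P IMPLIES ((P IMPLIES ((P OR R) OR P)) AND R))) = F XOR T = T
NOT ((((P XOR R) IFF R) AND R) IFF ((P IFF R) OR P)) IMPLIES (((R XOR P) XOR P) XOR (P IMPLIES (P IMPLIES ((P IMPLIES ((P OR R) OR P)) AND R)))) = T IMPLIES T = T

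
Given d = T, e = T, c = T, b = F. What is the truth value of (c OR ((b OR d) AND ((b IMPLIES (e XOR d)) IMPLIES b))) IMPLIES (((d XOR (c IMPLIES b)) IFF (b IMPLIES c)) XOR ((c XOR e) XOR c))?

F

b OR d = F OR T = T
e XOR d = T XOR T = F
b IMPLIES (e XOR d) = F IMPLIES F = T
(b IMPLIES (e XOR d)) IMPLIES b = T IMPLIES F = F
(b OR d) AND ((b IMPLIES (e XOR d)) IMPLIES b) = T AND F = F
c OR ((b OR d) AND ((b IMPLIES (e XOR d)) IMPLIES b)) = T OR F = T
c IMPLIES b = T IMPLIES F = F
d XOR (c IMPLIES b) = T XOR F = T
b IMPLIES c = F IMPLIES T = T
(d XOR (c IMPLIES b)) IFF (b IMPLIES c) = T IFF T = T
c XOR e = T XOR T = F
(c XOR e) XOR c = F XOR T = T
((d XOR (c IMPLIES b)) IFF (b IMPLIES c)) XOR ((c XOR e) XOR c) = T XOR T = F
(c OR ((b OR d) AND ((b IMPLIES (e XOR d)) IMPLIES b))) IMPLIES (((d XOR (c IMPLIES b)) IFF (b IMPLIES c)) XOR ((c XOR e) XOR c)) = T IMPLIES F = F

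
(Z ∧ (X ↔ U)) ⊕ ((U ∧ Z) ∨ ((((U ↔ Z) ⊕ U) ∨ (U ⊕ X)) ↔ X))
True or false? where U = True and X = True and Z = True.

False

X ↔ U = True ↔ True = True
Z ∧ (X ↔ U) = True ∧ True = True
U ∧ Z = True ∧ True = True
U ↔ Z = True ↔ True = True
(U ↔ Z) ⊕ U = True ⊕ True = False
U ⊕ X = True ⊕ True = False
((U ↔ Z) ⊕ U) ∨ (U ⊕ X) = False ∨ False = False
(((U ↔ Z) ⊕ U) ∨ (U ⊕ X)) ↔ X = False ↔ True = False
(U ∧ Z) ∨ ((((U ↔ Z) ⊕ U) ∨ (U ⊕ X)) ↔ X) = True ∨ False = True
(Z ∧ (X ↔ U)) ⊕ ((U ∧ Z) ∨ ((((U ↔ Z) ⊕ U) ∨ (U ⊕ X)) ↔ X)) = True ⊕ True = False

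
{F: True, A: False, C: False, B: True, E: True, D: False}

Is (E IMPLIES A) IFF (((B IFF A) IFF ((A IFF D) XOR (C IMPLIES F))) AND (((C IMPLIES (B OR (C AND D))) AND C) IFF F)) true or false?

Substituting F=True, A=False, C=False, B=True, E=True, D=False:
E IMPLIES A = True IMPLIES False = False
B IFF A = True IFF False = False
A IFF D = False IFF False = True
C IMPLIES F = False IMPLIES True = True
(A IFF D) XOR (C IMPLIES F) = True XOR True = False
(B IFF A) IFF ((A IFF D) XOR (C IMPLIES F)) = False IFF False = True
C AND D = False AND False = False
B OR (C AND D) = True OR False = True
C IMPLIES (B OR (C AND D)) = False IMPLIES True = True
(C IMPLIES (B OR (C AND D))) AND C = True AND False = False
((C IMPLIES (B OR (C AND D))) AND C) IFF F = False IFF True = False
((B IFF A) IFF ((A IFF D) XOR (C IMPLIES F))) AND (((C IMPLIES (B OR (C AND D))) AND C) IFF F) = True AND False = False
(E IMPLIES A) IFF (((B IFF A) IFF ((A IFF D) XOR (C IMPLIES F))) AND (((C IMPLIES (B OR (C AND D))) AND C) IFF F)) = False IFF False = True

True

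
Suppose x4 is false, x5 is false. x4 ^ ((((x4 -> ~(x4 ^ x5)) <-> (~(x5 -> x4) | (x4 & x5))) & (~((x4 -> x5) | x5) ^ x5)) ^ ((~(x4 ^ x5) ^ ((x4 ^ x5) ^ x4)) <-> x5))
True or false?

x4 ^ x5 = F ^ F = F
~(x4 ^ x5) = ~F = T
x4 -> ~(x4 ^ x5) = F -> T = T
x5 -> x4 = F -> F = T
~(x5 -> x4) = ~T = F
x4 & x5 = F & F = F
~(x5 -> x4) | (x4 & x5) = F | F = F
(x4 -> ~(x4 ^ x5)) <-> (~(x5 -> x4) | (x4 & x5)) = T <-> F = F
x4 -> x5 = F -> F = T
(x4 -> x5) | x5 = T | F = T
~((x4 -> x5) | x5) = ~T = F
~((x4 -> x5) | x5) ^ x5 = F ^ F = F
((x4 -> ~(x4 ^ x5)) <-> (~(x5 -> x4) | (x4 & x5))) & (~((x4 -> x5) | x5) ^ x5) = F & F = F
x4 ^ x5 = F ^ F = F
~(x4 ^ x5) = ~F = T
x4 ^ x5 = F ^ F = F
(x4 ^ x5) ^ x4 = F ^ F = F
~(x4 ^ x5) ^ ((x4 ^ x5) ^ x4) = T ^ F = T
(~(x4 ^ x5) ^ ((x4 ^ x5) ^ x4)) <-> x5 = T <-> F = F
(((x4 -> ~(x4 ^ x5)) <-> (~(x5 -> x4) | (x4 & x5))) & (~((x4 -> x5) | x5) ^ x5)) ^ ((~(x4 ^ x5) ^ ((x4 ^ x5) ^ x4)) <-> x5) = F ^ F = F
x4 ^ ((((x4 -> ~(x4 ^ x5)) <-> (~(x5 -> x4) | (x4 & x5))) & (~((x4 -> x5) | x5) ^ x5)) ^ ((~(x4 ^ x5) ^ ((x4 ^ x5) ^ x4)) <-> x5)) = F ^ F = F

F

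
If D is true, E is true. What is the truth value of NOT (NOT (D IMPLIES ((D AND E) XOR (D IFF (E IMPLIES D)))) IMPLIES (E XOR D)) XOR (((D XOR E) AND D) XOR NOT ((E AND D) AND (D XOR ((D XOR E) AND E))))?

T

D AND E = T AND T = T
E IMPLIES D = T IMPLIES T = T
D IFF (E IMPLIES D) = T IFF T = T
(D AND E) XOR (D IFF (E IMPLIES D)) = T XOR T = F
D IMPLIES ((D AND E) XOR (D IFF (E IMPLIES D))) = T IMPLIES F = F
NOT (D IMPLIES ((D AND E) XOR (D IFF (E IMPLIES D)))) = NOT F = T
E XOR D = T XOR T = F
NOT (D IMPLIES ((D AND E) XOR (D IFF (E IMPLIES D)))) IMPLIES (E XOR D) = T IMPLIES F = F
NOT (NOT (D IMPLIES ((D AND E) XOR (D IFF (E IMPLIES D)))) IMPLIES (E XOR D)) = NOT F = T
D XOR E = T XOR T = F
(D XOR E) AND D = F AND T = F
E AND D = T AND T = T
D XOR E = T XOR T = F
(D XOR E) AND E = F AND T = F
D XOR ((D XOR E) AND E) = T XOR F = T
(E AND D) AND (D XOR ((D XOR E) AND E)) = T AND T = T
NOT ((E AND D) AND (D XOR ((D XOR E) AND E))) = NOT T = F
((D XOR E) AND D) XOR NOT ((E AND D) AND (D XOR ((D XOR E) AND E))) = F XOR F = F
NOT (NOT (D IMPLIES ((D AND E) XOR (D IFF (E IMPLIES D)))) IMPLIES (E XOR D)) XOR (((D XOR E) AND D) XOR NOT ((E AND D) AND (D XOR ((D XOR E) AND E)))) = T XOR F = T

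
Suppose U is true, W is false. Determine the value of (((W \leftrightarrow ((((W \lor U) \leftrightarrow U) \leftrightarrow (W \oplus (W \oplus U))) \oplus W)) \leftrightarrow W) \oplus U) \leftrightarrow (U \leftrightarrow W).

T

W \lor U = F \lor T = T
(W \lor U) \leftrightarrow U = T \leftrightarrow T = T
W \oplus U = F \oplus T = T
W \oplus (W \oplus U) = F \oplus T = T
((W \lor U) \leftrightarrow U) \leftrightarrow (W \oplus (W \oplus U)) = T \leftrightarrow T = T
(((W \lor U) \leftrightarrow U) \leftrightarrow (W \oplus (W \oplus U))) \oplus W = T \oplus F = T
W \leftrightarrow ((((W \lor U) \leftrightarrow U) \leftrightarrow (W \oplus (W \oplus U))) \oplus W) = F \leftrightarrow T = F
(W \leftrightarrow ((((W \lor U) \leftrightarrow U) \leftrightarrow (W \oplus (W \oplus U))) \oplus W)) \leftrightarrow W = F \leftrightarrow F = T
((W \leftrightarrow ((((W \lor U) \leftrightarrow U) \leftrightarrow (W \oplus (W \oplus U))) \oplus W)) \leftrightarrow W) \oplus U = T \oplus T = F
U \leftrightarrow W = T \leftrightarrow F = F
(((W \leftrightarrow ((((W \lor U) \leftrightarrow U) \leftrightarrow (W \oplus (W \oplus U))) \oplus W)) \leftrightarrow W) \oplus U) \leftrightarrow (U \leftrightarrow W) = F \leftrightarrow F = T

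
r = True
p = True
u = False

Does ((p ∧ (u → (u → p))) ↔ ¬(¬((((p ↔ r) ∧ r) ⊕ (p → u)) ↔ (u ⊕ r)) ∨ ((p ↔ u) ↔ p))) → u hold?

u → p = False → True = True
u → (u → p) = False → True = True
p ∧ (u → (u → p)) = True ∧ True = True
p ↔ r = True ↔ True = True
(p ↔ r) ∧ r = True ∧ True = True
p → u = True → False = False
((p ↔ r) ∧ r) ⊕ (p → u) = True ⊕ False = True
u ⊕ r = False ⊕ True = True
(((p ↔ r) ∧ r) ⊕ (p → u)) ↔ (u ⊕ r) = True ↔ True = True
¬((((p ↔ r) ∧ r) ⊕ (p → u)) ↔ (u ⊕ r)) = ¬True = False
p ↔ u = True ↔ False = False
(p ↔ u) ↔ p = False ↔ True = False
¬((((p ↔ r) ∧ r) ⊕ (p → u)) ↔ (u ⊕ r)) ∨ ((p ↔ u) ↔ p) = False ∨ False = False
¬(¬((((p ↔ r) ∧ r) ⊕ (p → u)) ↔ (u ⊕ r)) ∨ ((p ↔ u) ↔ p)) = ¬False = True
(p ∧ (u → (u → p))) ↔ ¬(¬((((p ↔ r) ∧ r) ⊕ (p → u)) ↔ (u ⊕ r)) ∨ ((p ↔ u) ↔ p)) = True ↔ True = True
((p ∧ (u → (u → p))) ↔ ¬(¬((((p ↔ r) ∧ r) ⊕ (p → u)) ↔ (u ⊕ r)) ∨ ((p ↔ u) ↔ p))) → u = True → False = False

False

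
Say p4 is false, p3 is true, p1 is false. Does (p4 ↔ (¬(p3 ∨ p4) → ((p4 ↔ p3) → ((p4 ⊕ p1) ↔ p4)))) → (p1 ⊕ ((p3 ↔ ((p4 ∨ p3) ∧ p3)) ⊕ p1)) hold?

p3 ∨ p4 = True ∨ False = True
¬(p3 ∨ p4) = ¬True = False
p4 ↔ p3 = False ↔ True = False
p4 ⊕ p1 = False ⊕ False = False
(p4 ⊕ p1) ↔ p4 = False ↔ False = True
(p4 ↔ p3) → ((p4 ⊕ p1) ↔ p4) = False → True = True
¬(p3 ∨ p4) → ((p4 ↔ p3) → ((p4 ⊕ p1) ↔ p4)) = False → True = True
p4 ↔ (¬(p3 ∨ p4) → ((p4 ↔ p3) → ((p4 ⊕ p1) ↔ p4))) = False ↔ True = False
p4 ∨ p3 = False ∨ True = True
(p4 ∨ p3) ∧ p3 = True ∧ True = True
p3 ↔ ((p4 ∨ p3) ∧ p3) = True ↔ True = True
(p3 ↔ ((p4 ∨ p3) ∧ p3)) ⊕ p1 = True ⊕ False = True
p1 ⊕ ((p3 ↔ ((p4 ∨ p3) ∧ p3)) ⊕ p1) = False ⊕ True = True
(p4 ↔ (¬(p3 ∨ p4) → ((p4 ↔ p3) → ((p4 ⊕ p1) ↔ p4)))) → (p1 ⊕ ((p3 ↔ ((p4 ∨ p3) ∧ p3)) ⊕ p1)) = False → True = True

True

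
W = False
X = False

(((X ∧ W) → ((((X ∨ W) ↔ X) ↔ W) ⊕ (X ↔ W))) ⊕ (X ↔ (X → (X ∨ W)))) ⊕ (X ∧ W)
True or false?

True

Substituting W=False, X=False:
X ∧ W = False ∧ False = False
X ∨ W = False ∨ False = False
(X ∨ W) ↔ X = False ↔ False = True
((X ∨ W) ↔ X) ↔ W = True ↔ False = False
X ↔ W = False ↔ False = True
(((X ∨ W) ↔ X) ↔ W) ⊕ (X ↔ W) = False ⊕ True = True
(X ∧ W) → ((((X ∨ W) ↔ X) ↔ W) ⊕ (X ↔ W)) = False → True = True
X ∨ W = False ∨ False = False
X → (X ∨ W) = False → False = True
X ↔ (X → (X ∨ W)) = False ↔ True = False
((X ∧ W) → ((((X ∨ W) ↔ X) ↔ W) ⊕ (X ↔ W))) ⊕ (X ↔ (X → (X ∨ W))) = True ⊕ False = True
X ∧ W = False ∧ False = False
(((X ∧ W) → ((((X ∨ W) ↔ X) ↔ W) ⊕ (X ↔ W))) ⊕ (X ↔ (X → (X ∨ W)))) ⊕ (X ∧ W) = True ⊕ False = True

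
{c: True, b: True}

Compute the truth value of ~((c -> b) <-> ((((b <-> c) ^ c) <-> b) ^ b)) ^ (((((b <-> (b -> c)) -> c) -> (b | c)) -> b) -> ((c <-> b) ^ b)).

c -> b = True -> True = True
b <-> c = True <-> True = True
(b <-> c) ^ c = True ^ True = False
((b <-> c) ^ c) <-> b = False <-> True = False
(((b <-> c) ^ c) <-> b) ^ b = False ^ True = True
(c -> b) <-> ((((b <-> c) ^ c) <-> b) ^ b) = True <-> True = True
~((c -> b) <-> ((((b <-> c) ^ c) <-> b) ^ b)) = ~True = False
b -> c = True -> True = True
b <-> (b -> c) = True <-> True = True
(b <-> (b -> c)) -> c = True -> True = True
b | c = True | True = True
((b <-> (b -> c)) -> c) -> (b | c) = True -> True = True
(((b <-> (b -> c)) -> c) -> (b | c)) -> b = True -> True = True
c <-> b = True <-> True = True
(c <-> b) ^ b = True ^ True = False
((((b <-> (b -> c)) -> c) -> (b | c)) -> b) -> ((c <-> b) ^ b) = True -> False = False
~((c -> b) <-> ((((b <-> c) ^ c) <-> b) ^ b)) ^ (((((b <-> (b -> c)) -> c) -> (b | c)) -> b) -> ((c <-> b) ^ b)) = False ^ False = False

False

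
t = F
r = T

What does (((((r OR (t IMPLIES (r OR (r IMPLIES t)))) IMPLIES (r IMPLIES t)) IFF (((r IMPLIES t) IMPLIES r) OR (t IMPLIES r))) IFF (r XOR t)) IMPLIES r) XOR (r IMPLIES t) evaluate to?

T

r IMPLIES t = T IMPLIES F = F
r OR (r IMPLIES t) = T OR F = T
t IMPLIES (r OR (r IMPLIES t)) = F IMPLIES T = T
r OR (t IMPLIES (r OR (r IMPLIES t))) = T OR T = T
r IMPLIES t = T IMPLIES F = F
(r OR (t IMPLIES (r OR (r IMPLIES t)))) IMPLIES (r IMPLIES t) = T IMPLIES F = F
r IMPLIES t = T IMPLIES F = F
(r IMPLIES t) IMPLIES r = F IMPLIES T = T
t IMPLIES r = F IMPLIES T = T
((r IMPLIES t) IMPLIES r) OR (t IMPLIES r) = T OR T = T
((r OR (t IMPLIES (r OR (r IMPLIES t)))) IMPLIES (r IMPLIES t)) IFF (((r IMPLIES t) IMPLIES r) OR (t IMPLIES r)) = F IFF T = F
r XOR t = T XOR F = T
(((r OR (t IMPLIES (r OR (r IMPLIES t)))) IMPLIES (r IMPLIES t)) IFF (((r IMPLIES t) IMPLIES r) OR (t IMPLIES r))) IFF (r XOR t) = F IFF T = F
((((r OR (t IMPLIES (r OR (r IMPLIES t)))) IMPLIES (r IMPLIES t)) IFF (((r IMPLIES t) IMPLIES r) OR (t IMPLIES r))) IFF (r XOR t)) IMPLIES r = F IMPLIES T = T
r IMPLIES t = T IMPLIES F = F
(((((r OR (t IMPLIES (r OR (r IMPLIES t)))) IMPLIES (r IMPLIES t)) IFF (((r IMPLIES t) IMPLIES r) OR (t IMPLIES r))) IFF (r XOR t)) IMPLIES r) XOR (r IMPLIES t) = T XOR F = T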